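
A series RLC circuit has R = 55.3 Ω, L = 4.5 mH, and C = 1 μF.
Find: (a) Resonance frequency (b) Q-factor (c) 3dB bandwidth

Step 1 — Resonance condition Im(Z)=0 gives ω₀ = 1/√(LC).
Step 2 — ω₀ = 1/√(0.0045·1e-06) = 1.491e+04 rad/s.
Step 3 — f₀ = ω₀/(2π) = 2373 Hz.
Step 4 — Series Q: Q = ω₀L/R = 1.491e+04·0.0045/55.3 = 1.213.
Step 5 — 3dB bandwidth: Δω = ω₀/Q = 1.229e+04 rad/s; BW = Δω/(2π) = 1956 Hz.

(a) f₀ = 2373 Hz  (b) Q = 1.213  (c) BW = 1956 Hz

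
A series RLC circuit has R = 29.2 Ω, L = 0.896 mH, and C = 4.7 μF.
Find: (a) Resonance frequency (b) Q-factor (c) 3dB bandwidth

Step 1 — Resonance: ω₀ = 1/√(LC) = 1/√(0.000896·4.7e-06) = 1.541e+04 rad/s.
Step 2 — f₀ = ω₀/(2π) = 2453 Hz.
Step 3 — Series Q: Q = ω₀L/R = 1.541e+04·0.000896/29.2 = 0.4728.
Step 4 — Bandwidth: Δω = ω₀/Q = 3.259e+04 rad/s; BW = Δω/(2π) = 5187 Hz.

(a) f₀ = 2453 Hz  (b) Q = 0.4728  (c) BW = 5187 Hz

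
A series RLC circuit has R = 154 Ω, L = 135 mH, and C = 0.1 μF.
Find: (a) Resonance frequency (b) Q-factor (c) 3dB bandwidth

Step 1 — Resonance: ω₀ = 1/√(LC) = 1/√(0.135·1e-07) = 8607 rad/s.
Step 2 — f₀ = ω₀/(2π) = 1370 Hz.
Step 3 — Series Q: Q = ω₀L/R = 8607·0.135/154 = 7.545.
Step 4 — Bandwidth: Δω = ω₀/Q = 1141 rad/s; BW = Δω/(2π) = 181.6 Hz.

(a) f₀ = 1370 Hz  (b) Q = 7.545  (c) BW = 181.6 Hz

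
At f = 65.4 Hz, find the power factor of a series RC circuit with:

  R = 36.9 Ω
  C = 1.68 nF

Step 1 — Angular frequency: ω = 2π·f = 2π·65.4 = 410.9 rad/s.
Step 2 — Component impedances:
  R: Z = R = 36.9 Ω
  C: Z = 1/(jωC) = -j/(ω·C) = 0 - j1.449e+06 Ω
Step 3 — Series combination: Z_total = R + C = 36.9 - j1.449e+06 Ω = 1.449e+06∠-90.0° Ω.
Step 4 — Power factor: PF = cos(φ) = Re(Z)/|Z| = 36.9/1.449e+06 = 2.547e-05.
Step 5 — Type: Im(Z) = -1.449e+06 ⇒ leading (phase φ = -90.0°).

PF = 2.547e-05 (leading, φ = -90.0°)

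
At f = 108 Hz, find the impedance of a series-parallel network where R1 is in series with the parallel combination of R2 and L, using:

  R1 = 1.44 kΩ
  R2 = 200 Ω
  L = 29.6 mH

Step 1 — Angular frequency: ω = 2π·f = 2π·108 = 678.6 rad/s.
Step 2 — Component impedances:
  R1: Z = R = 1440 Ω
  R2: Z = R = 200 Ω
  L: Z = jωL = j·678.6·0.0296 = 0 + j20.09 Ω
Step 3 — Parallel branch: R2 || L = 1/(1/R2 + 1/L) = 1.997 + j19.89 Ω.
Step 4 — Series with R1: Z_total = R1 + (R2 || L) = 1442 + j19.89 Ω = 1442∠0.8° Ω.

Z = 1442 + j19.89 Ω = 1442∠0.8° Ω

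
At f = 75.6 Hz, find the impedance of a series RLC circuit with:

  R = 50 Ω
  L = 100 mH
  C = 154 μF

Step 1 — Angular frequency: ω = 2π·f = 2π·75.6 = 475 rad/s.
Step 2 — Component impedances:
  R: Z = R = 50 Ω
  L: Z = jωL = j·475·0.1 = 0 + j47.5 Ω
  C: Z = 1/(jωC) = -j/(ω·C) = 0 - j13.67 Ω
Step 3 — Series combination: Z_total = R + L + C = 50 + j33.83 Ω = 60.37∠34.1° Ω.

Z = 50 + j33.83 Ω = 60.37∠34.1° Ω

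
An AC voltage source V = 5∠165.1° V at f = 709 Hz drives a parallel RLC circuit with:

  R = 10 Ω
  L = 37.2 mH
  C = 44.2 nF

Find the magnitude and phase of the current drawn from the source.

Step 1 — Angular frequency: ω = 2π·f = 2π·709 = 4455 rad/s.
Step 2 — Component impedances:
  R: Z = R = 10 Ω
  L: Z = jωL = j·4455·0.0372 = 0 + j165.7 Ω
  C: Z = 1/(jωC) = -j/(ω·C) = 0 - j5079 Ω
Step 3 — Parallel combination: 1/Z_total = 1/R + 1/L + 1/C; Z_total = 9.966 + j0.5818 Ω = 9.983∠3.3° Ω.
Step 4 — Source phasor: V = 5∠165.1° V = -4.832 + j1.286 V.
Step 5 — Ohm's law: I = V / Z_total = (-4.832 + j1.286) / (9.966 + j0.5818) = -0.4757 + j0.1568 A.
Step 6 — Convert to polar: |I| = 0.5009 A, ∠I = 161.8°.

I = 0.5009∠161.8° A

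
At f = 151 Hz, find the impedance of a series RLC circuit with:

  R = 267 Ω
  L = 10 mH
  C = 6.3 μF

Step 1 — Angular frequency: ω = 2π·f = 2π·151 = 948.8 rad/s.
Step 2 — Component impedances:
  R: Z = R = 267 Ω
  L: Z = jωL = j·948.8·0.01 = 0 + j9.488 Ω
  C: Z = 1/(jωC) = -j/(ω·C) = 0 - j167.3 Ω
Step 3 — Series combination: Z_total = R + L + C = 267 - j157.8 Ω = 310.2∠-30.6° Ω.

Z = 267 - j157.8 Ω = 310.2∠-30.6° Ω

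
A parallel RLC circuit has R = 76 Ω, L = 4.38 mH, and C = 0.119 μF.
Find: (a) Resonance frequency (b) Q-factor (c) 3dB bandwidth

Step 1 — Resonance: ω₀ = 1/√(LC) = 1/√(0.00438·1.19e-07) = 4.38e+04 rad/s.
Step 2 — f₀ = ω₀/(2π) = 6971 Hz.
Step 3 — Parallel Q: Q = R/(ω₀L) = 76/(4.38e+04·0.00438) = 0.3961.
Step 4 — Bandwidth: Δω = ω₀/Q = 1.106e+05 rad/s; BW = Δω/(2π) = 1.76e+04 Hz.

(a) f₀ = 6971 Hz  (b) Q = 0.3961  (c) BW = 1.76e+04 Hz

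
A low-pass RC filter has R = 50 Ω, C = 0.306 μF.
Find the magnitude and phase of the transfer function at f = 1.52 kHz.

Step 1 — Angular frequency: ω = 2π·1520 = 9550 rad/s.
Step 2 — Transfer function: H(jω) = 1/(1 + jωRC).
Step 3 — Denominator: 1 + jωRC = 1 + j·9550·50·3.06e-07 = 1 + j0.1461.
Step 4 — H = 0.9791 - j0.1431.
Step 5 — Magnitude: |H| = 0.9895 (-0.1 dB); phase: φ = -8.3°.

|H| = 0.9895 (-0.1 dB), φ = -8.3°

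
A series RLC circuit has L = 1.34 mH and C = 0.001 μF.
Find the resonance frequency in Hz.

Step 1 — Resonance condition Im(Z)=0 gives ω₀ = 1/√(LC).
Step 2 — ω₀ = 1/√(0.00134·1e-09) = 8.639e+05 rad/s.
Step 3 — f₀ = ω₀/(2π) = 1.375e+05 Hz.

f₀ = 1.375e+05 Hz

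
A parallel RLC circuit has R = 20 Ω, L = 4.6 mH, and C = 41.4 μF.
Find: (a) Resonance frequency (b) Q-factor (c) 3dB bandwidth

Step 1 — Resonance: ω₀ = 1/√(LC) = 1/√(0.0046·4.14e-05) = 2292 rad/s.
Step 2 — f₀ = ω₀/(2π) = 364.7 Hz.
Step 3 — Parallel Q: Q = R/(ω₀L) = 20/(2292·0.0046) = 1.897.
Step 4 — Bandwidth: Δω = ω₀/Q = 1208 rad/s; BW = Δω/(2π) = 192.2 Hz.

(a) f₀ = 364.7 Hz  (b) Q = 1.897  (c) BW = 192.2 Hz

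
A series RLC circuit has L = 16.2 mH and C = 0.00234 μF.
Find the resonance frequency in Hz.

Step 1 — Resonance condition Im(Z)=0 gives ω₀ = 1/√(LC).
Step 2 — ω₀ = 1/√(0.0162·2.34e-09) = 1.624e+05 rad/s.
Step 3 — f₀ = ω₀/(2π) = 2.585e+04 Hz.

f₀ = 2.585e+04 Hz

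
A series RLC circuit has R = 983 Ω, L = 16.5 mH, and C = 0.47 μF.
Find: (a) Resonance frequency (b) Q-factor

Step 1 — Resonance condition Im(Z)=0 gives ω₀ = 1/√(LC).
Step 2 — ω₀ = 1/√(0.0165·4.7e-07) = 1.136e+04 rad/s.
Step 3 — f₀ = ω₀/(2π) = 1807 Hz.
Step 4 — Series Q: Q = ω₀L/R = 1.136e+04·0.0165/983 = 0.1906.

(a) f₀ = 1807 Hz  (b) Q = 0.1906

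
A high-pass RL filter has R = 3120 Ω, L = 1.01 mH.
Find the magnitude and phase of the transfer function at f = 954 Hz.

Step 1 — Angular frequency: ω = 2π·954 = 5994 rad/s.
Step 2 — Transfer function: H(jω) = jωL/(R + jωL).
Step 3 — Numerator jωL = j·6.054; denominator R + jωL = 3120 + j6.054.
Step 4 — H = 3.765e-06 + j0.00194.
Step 5 — Magnitude: |H| = 0.00194 (-54.2 dB); phase: φ = 89.9°.

|H| = 0.00194 (-54.2 dB), φ = 89.9°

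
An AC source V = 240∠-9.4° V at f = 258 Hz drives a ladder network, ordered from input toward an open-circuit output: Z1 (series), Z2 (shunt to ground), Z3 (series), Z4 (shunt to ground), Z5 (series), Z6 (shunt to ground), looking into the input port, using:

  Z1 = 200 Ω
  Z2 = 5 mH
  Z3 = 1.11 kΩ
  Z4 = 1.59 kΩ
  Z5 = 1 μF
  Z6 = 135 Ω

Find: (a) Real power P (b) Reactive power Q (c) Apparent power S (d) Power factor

Step 1 — Angular frequency: ω = 2π·f = 2π·258 = 1621 rad/s.
Step 2 — Component impedances:
  Z1: Z = R = 200 Ω
  Z2: Z = jωL = j·1621·0.005 = 0 + j8.105 Ω
  Z3: Z = R = 1110 Ω
  Z4: Z = R = 1590 Ω
  Z5: Z = 1/(jωC) = -j/(ω·C) = 0 - j616.9 Ω
  Z6: Z = R = 135 Ω
Step 3 — Ladder network (open output): work backward from the far end, alternating series and parallel combinations. Z_in = 200 + j8.119 Ω = 200.2∠2.3° Ω.
Step 4 — Source phasor: V = 240∠-9.4° V = 236.8 - j39.2 V.
Step 5 — Current: I = V / Z = 1.174 - j0.2436 A = 1.199∠-11.7° A.
Step 6 — Complex power: S = V·I* = 287.5 + j11.67 VA.
Step 7 — Real power: P = Re(S) = 287.5 W.
Step 8 — Reactive power: Q = Im(S) = 11.67 VAR.
Step 9 — Apparent power: |S| = 287.7 VA.
Step 10 — Power factor: PF = P/|S| = 0.9992 (lagging).

(a) P = 287.5 W  (b) Q = 11.67 VAR  (c) S = 287.7 VA  (d) PF = 0.9992 (lagging)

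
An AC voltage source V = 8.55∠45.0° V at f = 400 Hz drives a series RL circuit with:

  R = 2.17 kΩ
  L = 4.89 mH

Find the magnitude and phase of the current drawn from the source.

Step 1 — Angular frequency: ω = 2π·f = 2π·400 = 2513 rad/s.
Step 2 — Component impedances:
  R: Z = R = 2170 Ω
  L: Z = jωL = j·2513·0.00489 = 0 + j12.29 Ω
Step 3 — Series combination: Z_total = R + L = 2170 + j12.29 Ω = 2170∠0.3° Ω.
Step 4 — Source phasor: V = 8.55∠45.0° V = 6.046 + j6.046 V.
Step 5 — Ohm's law: I = V / Z_total = (6.046 + j6.046) / (2170 + j12.29) = 0.002802 + j0.00277 A.
Step 6 — Convert to polar: |I| = 0.00394 A, ∠I = 44.7°.

I = 0.00394∠44.7° A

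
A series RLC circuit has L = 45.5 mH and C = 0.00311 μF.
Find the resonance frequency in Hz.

Step 1 — Resonance condition Im(Z)=0 gives ω₀ = 1/√(LC).
Step 2 — ω₀ = 1/√(0.0455·3.11e-09) = 8.406e+04 rad/s.
Step 3 — f₀ = ω₀/(2π) = 1.338e+04 Hz.

f₀ = 1.338e+04 Hz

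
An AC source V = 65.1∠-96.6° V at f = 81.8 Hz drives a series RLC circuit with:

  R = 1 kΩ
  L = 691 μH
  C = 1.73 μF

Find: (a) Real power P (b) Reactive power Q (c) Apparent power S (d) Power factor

Step 1 — Angular frequency: ω = 2π·f = 2π·81.8 = 514 rad/s.
Step 2 — Component impedances:
  R: Z = R = 1000 Ω
  L: Z = jωL = j·514·0.000691 = 0 + j0.3551 Ω
  C: Z = 1/(jωC) = -j/(ω·C) = 0 - j1125 Ω
Step 3 — Series combination: Z_total = R + L + C = 1000 - j1124 Ω = 1505∠-48.3° Ω.
Step 4 — Source phasor: V = 65.1∠-96.6° V = -7.482 - j64.67 V.
Step 5 — Current: I = V / Z = 0.02881 - j0.03228 A = 0.04327∠-48.3° A.
Step 6 — Complex power: S = V·I* = 1.872 - j2.105 VA.
Step 7 — Real power: P = Re(S) = 1.872 W.
Step 8 — Reactive power: Q = Im(S) = -2.105 VAR.
Step 9 — Apparent power: |S| = 2.817 VA.
Step 10 — Power factor: PF = P/|S| = 0.6646 (leading).

(a) P = 1.872 W  (b) Q = -2.105 VAR  (c) S = 2.817 VA  (d) PF = 0.6646 (leading)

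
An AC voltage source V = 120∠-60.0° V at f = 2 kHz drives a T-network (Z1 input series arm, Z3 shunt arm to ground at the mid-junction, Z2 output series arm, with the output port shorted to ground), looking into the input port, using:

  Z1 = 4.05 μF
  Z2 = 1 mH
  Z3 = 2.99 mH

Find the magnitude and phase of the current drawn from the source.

Step 1 — Angular frequency: ω = 2π·f = 2π·2000 = 1.257e+04 rad/s.
Step 2 — Component impedances:
  Z1: Z = 1/(jωC) = -j/(ω·C) = 0 - j19.65 Ω
  Z2: Z = jωL = j·1.257e+04·0.001 = 0 + j12.57 Ω
  Z3: Z = jωL = j·1.257e+04·0.00299 = 0 + j37.57 Ω
Step 3 — With the output port shorted to ground, the output series arm Z2 runs from the junction to ground; the shunt arm Z3 also runs from the junction to ground. They appear in parallel: Z3 || Z2 = 0 + j9.417 Ω.
Step 4 — Series with input arm Z1: Z_in = Z1 + (Z3 || Z2) = 0 - j10.23 Ω = 10.23∠-90.0° Ω.
Step 5 — Source phasor: V = 120∠-60.0° V = 60 - j103.9 V.
Step 6 — Ohm's law: I = V / Z_total = (60 - j103.9) / (0 - j10.23) = 10.16 + j5.864 A.
Step 7 — Convert to polar: |I| = 11.73 A, ∠I = 30.0°.

I = 11.73∠30.0° A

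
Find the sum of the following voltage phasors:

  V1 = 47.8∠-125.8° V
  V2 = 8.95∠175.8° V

Step 1 — Convert each phasor to rectangular form:
  V1 = 47.8·(cos(-125.8°) + j·sin(-125.8°)) = -27.96 - j38.77 V
  V2 = 8.95·(cos(175.8°) + j·sin(175.8°)) = -8.926 + j0.6555 V
Step 2 — Sum components: V_total = -36.89 - j38.11 V.
Step 3 — Convert to polar: |V_total| = 53.04 V, ∠V_total = -134.1°.

V_total = 53.04∠-134.1° V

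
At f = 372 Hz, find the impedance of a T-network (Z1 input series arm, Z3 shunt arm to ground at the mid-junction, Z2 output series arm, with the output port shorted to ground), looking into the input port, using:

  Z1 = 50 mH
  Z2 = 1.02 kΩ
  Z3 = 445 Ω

Step 1 — Angular frequency: ω = 2π·f = 2π·372 = 2337 rad/s.
Step 2 — Component impedances:
  Z1: Z = jωL = j·2337·0.05 = 0 + j116.9 Ω
  Z2: Z = R = 1020 Ω
  Z3: Z = R = 445 Ω
Step 3 — With the output port shorted to ground, the output series arm Z2 runs from the junction to ground; the shunt arm Z3 also runs from the junction to ground. They appear in parallel: Z3 || Z2 = 309.8 Ω.
Step 4 — Series with input arm Z1: Z_in = Z1 + (Z3 || Z2) = 309.8 + j116.9 Ω = 331.1∠20.7° Ω.

Z = 309.8 + j116.9 Ω = 331.1∠20.7° Ω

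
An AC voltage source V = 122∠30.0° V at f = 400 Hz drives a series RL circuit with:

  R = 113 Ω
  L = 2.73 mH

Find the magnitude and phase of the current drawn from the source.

Step 1 — Angular frequency: ω = 2π·f = 2π·400 = 2513 rad/s.
Step 2 — Component impedances:
  R: Z = R = 113 Ω
  L: Z = jωL = j·2513·0.00273 = 0 + j6.861 Ω
Step 3 — Series combination: Z_total = R + L = 113 + j6.861 Ω = 113.2∠3.5° Ω.
Step 4 — Source phasor: V = 122∠30.0° V = 105.7 + j61 V.
Step 5 — Ohm's law: I = V / Z_total = (105.7 + j61) / (113 + j6.861) = 0.9642 + j0.4813 A.
Step 6 — Convert to polar: |I| = 1.078 A, ∠I = 26.5°.

I = 1.078∠26.5° A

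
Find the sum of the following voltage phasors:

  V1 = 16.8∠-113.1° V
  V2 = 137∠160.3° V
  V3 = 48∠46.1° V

Step 1 — Convert each phasor to rectangular form:
  V1 = 16.8·(cos(-113.1°) + j·sin(-113.1°)) = -6.591 - j15.45 V
  V2 = 137·(cos(160.3°) + j·sin(160.3°)) = -129 + j46.18 V
  V3 = 48·(cos(46.1°) + j·sin(46.1°)) = 33.28 + j34.59 V
Step 2 — Sum components: V_total = -102.3 + j65.32 V.
Step 3 — Convert to polar: |V_total| = 121.4 V, ∠V_total = 147.4°.

V_total = 121.4∠147.4° V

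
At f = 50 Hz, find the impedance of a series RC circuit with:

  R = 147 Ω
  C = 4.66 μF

Step 1 — Angular frequency: ω = 2π·f = 2π·50 = 314.2 rad/s.
Step 2 — Component impedances:
  R: Z = R = 147 Ω
  C: Z = 1/(jωC) = -j/(ω·C) = 0 - j683.1 Ω
Step 3 — Series combination: Z_total = R + C = 147 - j683.1 Ω = 698.7∠-77.9° Ω.

Z = 147 - j683.1 Ω = 698.7∠-77.9° Ω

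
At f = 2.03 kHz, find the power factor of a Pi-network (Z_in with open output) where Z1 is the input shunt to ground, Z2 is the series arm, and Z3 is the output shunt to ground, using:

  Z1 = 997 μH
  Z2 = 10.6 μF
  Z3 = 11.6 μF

Step 1 — Angular frequency: ω = 2π·f = 2π·2030 = 1.275e+04 rad/s.
Step 2 — Component impedances:
  Z1: Z = jωL = j·1.275e+04·0.000997 = 0 + j12.72 Ω
  Z2: Z = 1/(jωC) = -j/(ω·C) = 0 - j7.396 Ω
  Z3: Z = 1/(jωC) = -j/(ω·C) = 0 - j6.759 Ω
Step 3 — With open output, the series arm Z2 and the output shunt Z3 appear in series to ground: Z2 + Z3 = 0 - j14.16 Ω.
Step 4 — Parallel with input shunt Z1: Z_in = Z1 || (Z2 + Z3) = 0 + j125.1 Ω = 125.1∠90.0° Ω.
Step 5 — Power factor: PF = cos(φ) = Re(Z)/|Z| = -0/125.1 = -0.
Step 6 — Type: Im(Z) = 125.1 ⇒ lagging (phase φ = 90.0°).

PF = -0 (lagging, φ = 90.0°)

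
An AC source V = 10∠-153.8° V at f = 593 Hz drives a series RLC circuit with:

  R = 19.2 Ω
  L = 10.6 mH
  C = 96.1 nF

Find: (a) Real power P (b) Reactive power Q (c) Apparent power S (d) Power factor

Step 1 — Angular frequency: ω = 2π·f = 2π·593 = 3726 rad/s.
Step 2 — Component impedances:
  R: Z = R = 19.2 Ω
  L: Z = jωL = j·3726·0.0106 = 0 + j39.49 Ω
  C: Z = 1/(jωC) = -j/(ω·C) = 0 - j2793 Ω
Step 3 — Series combination: Z_total = R + L + C = 19.2 - j2753 Ω = 2753∠-89.6° Ω.
Step 4 — Source phasor: V = 10∠-153.8° V = -8.973 - j4.415 V.
Step 5 — Current: I = V / Z = 0.001581 - j0.00327 A = 0.003632∠-64.2° A.
Step 6 — Complex power: S = V·I* = 0.0002533 - j0.03632 VA.
Step 7 — Real power: P = Re(S) = 0.0002533 W.
Step 8 — Reactive power: Q = Im(S) = -0.03632 VAR.
Step 9 — Apparent power: |S| = 0.03632 VA.
Step 10 — Power factor: PF = P/|S| = 0.006973 (leading).

(a) P = 0.0002533 W  (b) Q = -0.03632 VAR  (c) S = 0.03632 VA  (d) PF = 0.006973 (leading)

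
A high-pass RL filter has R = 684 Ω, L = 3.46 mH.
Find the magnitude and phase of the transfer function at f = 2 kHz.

Step 1 — Angular frequency: ω = 2π·2000 = 1.257e+04 rad/s.
Step 2 — Transfer function: H(jω) = jωL/(R + jωL).
Step 3 — Numerator jωL = j·43.48; denominator R + jωL = 684 + j43.48.
Step 4 — H = 0.004024 + j0.06331.
Step 5 — Magnitude: |H| = 0.06344 (-24.0 dB); phase: φ = 86.4°.

|H| = 0.06344 (-24.0 dB), φ = 86.4°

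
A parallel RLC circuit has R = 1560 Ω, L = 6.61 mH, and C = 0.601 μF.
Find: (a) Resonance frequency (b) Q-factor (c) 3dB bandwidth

Step 1 — Resonance: ω₀ = 1/√(LC) = 1/√(0.00661·6.01e-07) = 1.587e+04 rad/s.
Step 2 — f₀ = ω₀/(2π) = 2525 Hz.
Step 3 — Parallel Q: Q = R/(ω₀L) = 1560/(1.587e+04·0.00661) = 14.88.
Step 4 — Bandwidth: Δω = ω₀/Q = 1067 rad/s; BW = Δω/(2π) = 169.8 Hz.

(a) f₀ = 2525 Hz  (b) Q = 14.88  (c) BW = 169.8 Hz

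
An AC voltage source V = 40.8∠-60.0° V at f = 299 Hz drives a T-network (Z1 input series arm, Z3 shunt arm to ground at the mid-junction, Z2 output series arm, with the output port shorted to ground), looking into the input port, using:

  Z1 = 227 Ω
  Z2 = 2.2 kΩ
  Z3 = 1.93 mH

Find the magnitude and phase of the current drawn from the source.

Step 1 — Angular frequency: ω = 2π·f = 2π·299 = 1879 rad/s.
Step 2 — Component impedances:
  Z1: Z = R = 227 Ω
  Z2: Z = R = 2200 Ω
  Z3: Z = jωL = j·1879·0.00193 = 0 + j3.626 Ω
Step 3 — With the output port shorted to ground, the output series arm Z2 runs from the junction to ground; the shunt arm Z3 also runs from the junction to ground. They appear in parallel: Z3 || Z2 = 0.005976 + j3.626 Ω.
Step 4 — Series with input arm Z1: Z_in = Z1 + (Z3 || Z2) = 227 + j3.626 Ω = 227∠0.9° Ω.
Step 5 — Source phasor: V = 40.8∠-60.0° V = 20.4 - j35.33 V.
Step 6 — Ohm's law: I = V / Z_total = (20.4 - j35.33) / (227 + j3.626) = 0.08736 - j0.157 A.
Step 7 — Convert to polar: |I| = 0.1797 A, ∠I = -60.9°.

I = 0.1797∠-60.9° A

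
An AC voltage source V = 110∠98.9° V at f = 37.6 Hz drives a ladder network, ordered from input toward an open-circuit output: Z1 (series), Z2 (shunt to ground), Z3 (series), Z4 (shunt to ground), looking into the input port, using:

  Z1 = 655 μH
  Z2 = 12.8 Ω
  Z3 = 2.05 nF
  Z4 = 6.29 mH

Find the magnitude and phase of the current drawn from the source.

Step 1 — Angular frequency: ω = 2π·f = 2π·37.6 = 236.2 rad/s.
Step 2 — Component impedances:
  Z1: Z = jωL = j·236.2·0.000655 = 0 + j0.1547 Ω
  Z2: Z = R = 12.8 Ω
  Z3: Z = 1/(jωC) = -j/(ω·C) = 0 - j2.065e+06 Ω
  Z4: Z = jωL = j·236.2·0.00629 = 0 + j1.486 Ω
Step 3 — Ladder network (open output): work backward from the far end, alternating series and parallel combinations. Z_in = 12.8 + j0.1547 Ω = 12.8∠0.7° Ω.
Step 4 — Source phasor: V = 110∠98.9° V = -17.02 + j108.7 V.
Step 5 — Ohm's law: I = V / Z_total = (-17.02 + j108.7) / (12.8 + j0.1547) = -1.227 + j8.505 A.
Step 6 — Convert to polar: |I| = 8.593 A, ∠I = 98.2°.

I = 8.593∠98.2° A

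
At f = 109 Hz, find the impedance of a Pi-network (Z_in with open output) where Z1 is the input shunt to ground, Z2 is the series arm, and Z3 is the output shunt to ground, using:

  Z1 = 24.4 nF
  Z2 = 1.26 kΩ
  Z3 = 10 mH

Step 1 — Angular frequency: ω = 2π·f = 2π·109 = 684.9 rad/s.
Step 2 — Component impedances:
  Z1: Z = 1/(jωC) = -j/(ω·C) = 0 - j5.984e+04 Ω
  Z2: Z = R = 1260 Ω
  Z3: Z = jωL = j·684.9·0.01 = 0 + j6.849 Ω
Step 3 — With open output, the series arm Z2 and the output shunt Z3 appear in series to ground: Z2 + Z3 = 1260 + j6.849 Ω.
Step 4 — Parallel with input shunt Z1: Z_in = Z1 || (Z2 + Z3) = 1260 - j19.68 Ω = 1260∠-0.9° Ω.

Z = 1260 - j19.68 Ω = 1260∠-0.9° Ω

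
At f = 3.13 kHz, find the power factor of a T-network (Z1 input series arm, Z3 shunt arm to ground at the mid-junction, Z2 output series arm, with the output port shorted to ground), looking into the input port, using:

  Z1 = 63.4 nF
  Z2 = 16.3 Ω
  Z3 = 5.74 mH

Step 1 — Angular frequency: ω = 2π·f = 2π·3130 = 1.967e+04 rad/s.
Step 2 — Component impedances:
  Z1: Z = 1/(jωC) = -j/(ω·C) = 0 - j802 Ω
  Z2: Z = R = 16.3 Ω
  Z3: Z = jωL = j·1.967e+04·0.00574 = 0 + j112.9 Ω
Step 3 — With the output port shorted to ground, the output series arm Z2 runs from the junction to ground; the shunt arm Z3 also runs from the junction to ground. They appear in parallel: Z3 || Z2 = 15.97 + j2.306 Ω.
Step 4 — Series with input arm Z1: Z_in = Z1 + (Z3 || Z2) = 15.97 - j799.7 Ω = 799.9∠-88.9° Ω.
Step 5 — Power factor: PF = cos(φ) = Re(Z)/|Z| = 15.97/799.9 = 0.01996.
Step 6 — Type: Im(Z) = -799.7 ⇒ leading (phase φ = -88.9°).

PF = 0.01996 (leading, φ = -88.9°)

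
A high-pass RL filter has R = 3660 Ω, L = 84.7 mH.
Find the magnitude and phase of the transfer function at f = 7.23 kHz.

Step 1 — Angular frequency: ω = 2π·7230 = 4.543e+04 rad/s.
Step 2 — Transfer function: H(jω) = jωL/(R + jωL).
Step 3 — Numerator jωL = j·3848; denominator R + jωL = 3660 + j3848.
Step 4 — H = 0.525 + j0.4994.
Step 5 — Magnitude: |H| = 0.7246 (-2.8 dB); phase: φ = 43.6°.

|H| = 0.7246 (-2.8 dB), φ = 43.6°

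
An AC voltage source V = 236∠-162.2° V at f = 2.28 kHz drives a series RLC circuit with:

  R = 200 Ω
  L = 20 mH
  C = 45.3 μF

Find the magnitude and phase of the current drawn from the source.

Step 1 — Angular frequency: ω = 2π·f = 2π·2280 = 1.433e+04 rad/s.
Step 2 — Component impedances:
  R: Z = R = 200 Ω
  L: Z = jωL = j·1.433e+04·0.02 = 0 + j286.5 Ω
  C: Z = 1/(jωC) = -j/(ω·C) = 0 - j1.541 Ω
Step 3 — Series combination: Z_total = R + L + C = 200 + j285 Ω = 348.2∠54.9° Ω.
Step 4 — Source phasor: V = 236∠-162.2° V = -224.7 - j72.14 V.
Step 5 — Ohm's law: I = V / Z_total = (-224.7 - j72.14) / (200 + j285) = -0.5404 + j0.4093 A.
Step 6 — Convert to polar: |I| = 0.6779 A, ∠I = 142.9°.

I = 0.6779∠142.9° A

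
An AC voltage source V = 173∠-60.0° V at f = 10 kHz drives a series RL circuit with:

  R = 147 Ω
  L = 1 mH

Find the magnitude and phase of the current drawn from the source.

Step 1 — Angular frequency: ω = 2π·f = 2π·1e+04 = 6.283e+04 rad/s.
Step 2 — Component impedances:
  R: Z = R = 147 Ω
  L: Z = jωL = j·6.283e+04·0.001 = 0 + j62.83 Ω
Step 3 — Series combination: Z_total = R + L = 147 + j62.83 Ω = 159.9∠23.1° Ω.
Step 4 — Source phasor: V = 173∠-60.0° V = 86.5 - j149.8 V.
Step 5 — Ohm's law: I = V / Z_total = (86.5 - j149.8) / (147 + j62.83) = 0.1292 - j1.074 A.
Step 6 — Convert to polar: |I| = 1.082 A, ∠I = -83.1°.

I = 1.082∠-83.1° A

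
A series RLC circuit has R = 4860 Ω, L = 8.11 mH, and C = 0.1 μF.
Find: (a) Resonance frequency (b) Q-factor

Step 1 — Resonance condition Im(Z)=0 gives ω₀ = 1/√(LC).
Step 2 — ω₀ = 1/√(0.00811·1e-07) = 3.511e+04 rad/s.
Step 3 — f₀ = ω₀/(2π) = 5589 Hz.
Step 4 — Series Q: Q = ω₀L/R = 3.511e+04·0.00811/4860 = 0.0586.

(a) f₀ = 5589 Hz  (b) Q = 0.0586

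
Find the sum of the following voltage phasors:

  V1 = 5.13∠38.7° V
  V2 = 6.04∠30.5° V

Step 1 — Convert each phasor to rectangular form:
  V1 = 5.13·(cos(38.7°) + j·sin(38.7°)) = 4.004 + j3.207 V
  V2 = 6.04·(cos(30.5°) + j·sin(30.5°)) = 5.204 + j3.066 V
Step 2 — Sum components: V_total = 9.208 + j6.273 V.
Step 3 — Convert to polar: |V_total| = 11.14 V, ∠V_total = 34.3°.

V_total = 11.14∠34.3° V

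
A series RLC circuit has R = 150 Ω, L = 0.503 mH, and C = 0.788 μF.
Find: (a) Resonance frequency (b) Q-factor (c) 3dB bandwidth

Step 1 — Resonance condition Im(Z)=0 gives ω₀ = 1/√(LC).
Step 2 — ω₀ = 1/√(0.000503·7.88e-07) = 5.023e+04 rad/s.
Step 3 — f₀ = ω₀/(2π) = 7994 Hz.
Step 4 — Series Q: Q = ω₀L/R = 5.023e+04·0.000503/150 = 0.1684.
Step 5 — 3dB bandwidth: Δω = ω₀/Q = 2.982e+05 rad/s; BW = Δω/(2π) = 4.746e+04 Hz.

(a) f₀ = 7994 Hz  (b) Q = 0.1684  (c) BW = 4.746e+04 Hz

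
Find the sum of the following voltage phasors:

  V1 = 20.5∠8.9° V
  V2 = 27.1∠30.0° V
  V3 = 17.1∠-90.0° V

Step 1 — Convert each phasor to rectangular form:
  V1 = 20.5·(cos(8.9°) + j·sin(8.9°)) = 20.25 + j3.172 V
  V2 = 27.1·(cos(30.0°) + j·sin(30.0°)) = 23.47 + j13.55 V
  V3 = 17.1·(cos(-90.0°) + j·sin(-90.0°)) = 0 - j17.1 V
Step 2 — Sum components: V_total = 43.72 - j0.3784 V.
Step 3 — Convert to polar: |V_total| = 43.72 V, ∠V_total = -0.5°.

V_total = 43.72∠-0.5° V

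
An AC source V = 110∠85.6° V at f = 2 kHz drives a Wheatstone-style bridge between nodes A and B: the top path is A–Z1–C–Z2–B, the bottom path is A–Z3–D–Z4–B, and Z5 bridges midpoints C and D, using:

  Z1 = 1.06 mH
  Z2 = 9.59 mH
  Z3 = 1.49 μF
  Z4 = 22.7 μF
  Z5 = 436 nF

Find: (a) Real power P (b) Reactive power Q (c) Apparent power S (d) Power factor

Step 1 — Angular frequency: ω = 2π·f = 2π·2000 = 1.257e+04 rad/s.
Step 2 — Component impedances:
  Z1: Z = jωL = j·1.257e+04·0.00106 = 0 + j13.32 Ω
  Z2: Z = jωL = j·1.257e+04·0.00959 = 0 + j120.5 Ω
  Z3: Z = 1/(jωC) = -j/(ω·C) = 0 - j53.41 Ω
  Z4: Z = 1/(jωC) = -j/(ω·C) = 0 - j3.506 Ω
  Z5: Z = 1/(jωC) = -j/(ω·C) = 0 - j182.5 Ω
Step 3 — Bridge requires nodal analysis (the Z5 bridge couples midpoints C and D, so the two paths cannot be reduced to a simple series/parallel combination). Setting node B to ground and injecting 1 A at node A, the 3-node admittance system at A, C, D solves to V_A = Z_AB = 0 - j70.69 Ω = 70.69∠-90.0° Ω.
Step 4 — Source phasor: V = 110∠85.6° V = 8.439 + j109.7 V.
Step 5 — Current: I = V / Z = -1.552 + j0.1194 A = 1.556∠175.6° A.
Step 6 — Complex power: S = V·I* = 0 - j171.2 VA.
Step 7 — Real power: P = Re(S) = 0 W.
Step 8 — Reactive power: Q = Im(S) = -171.2 VAR.
Step 9 — Apparent power: |S| = 171.2 VA.
Step 10 — Power factor: PF = P/|S| = 0 (leading).

(a) P = 0 W  (b) Q = -171.2 VAR  (c) S = 171.2 VA  (d) PF = 0 (leading)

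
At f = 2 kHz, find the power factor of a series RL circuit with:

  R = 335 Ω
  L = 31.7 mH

Step 1 — Angular frequency: ω = 2π·f = 2π·2000 = 1.257e+04 rad/s.
Step 2 — Component impedances:
  R: Z = R = 335 Ω
  L: Z = jωL = j·1.257e+04·0.0317 = 0 + j398.4 Ω
Step 3 — Series combination: Z_total = R + L = 335 + j398.4 Ω = 520.5∠49.9° Ω.
Step 4 — Power factor: PF = cos(φ) = Re(Z)/|Z| = 335/520.5 = 0.6436.
Step 5 — Type: Im(Z) = 398.4 ⇒ lagging (phase φ = 49.9°).

PF = 0.6436 (lagging, φ = 49.9°)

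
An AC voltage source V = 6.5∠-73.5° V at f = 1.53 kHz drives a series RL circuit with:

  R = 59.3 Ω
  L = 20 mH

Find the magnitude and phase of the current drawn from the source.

Step 1 — Angular frequency: ω = 2π·f = 2π·1530 = 9613 rad/s.
Step 2 — Component impedances:
  R: Z = R = 59.3 Ω
  L: Z = jωL = j·9613·0.02 = 0 + j192.3 Ω
Step 3 — Series combination: Z_total = R + L = 59.3 + j192.3 Ω = 201.2∠72.9° Ω.
Step 4 — Source phasor: V = 6.5∠-73.5° V = 1.846 - j6.232 V.
Step 5 — Ohm's law: I = V / Z_total = (1.846 - j6.232) / (59.3 + j192.3) = -0.0269 - j0.0179 A.
Step 6 — Convert to polar: |I| = 0.03231 A, ∠I = -146.4°.

I = 0.03231∠-146.4° A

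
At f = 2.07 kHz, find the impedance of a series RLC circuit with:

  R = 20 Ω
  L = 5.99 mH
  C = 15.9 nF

Step 1 — Angular frequency: ω = 2π·f = 2π·2070 = 1.301e+04 rad/s.
Step 2 — Component impedances:
  R: Z = R = 20 Ω
  L: Z = jωL = j·1.301e+04·0.00599 = 0 + j77.91 Ω
  C: Z = 1/(jωC) = -j/(ω·C) = 0 - j4836 Ω
Step 3 — Series combination: Z_total = R + L + C = 20 - j4758 Ω = 4758∠-89.8° Ω.

Z = 20 - j4758 Ω = 4758∠-89.8° Ω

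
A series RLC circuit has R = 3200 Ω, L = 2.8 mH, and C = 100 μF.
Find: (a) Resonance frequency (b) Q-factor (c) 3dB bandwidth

Step 1 — Resonance: ω₀ = 1/√(LC) = 1/√(0.0028·0.0001) = 1890 rad/s.
Step 2 — f₀ = ω₀/(2π) = 300.8 Hz.
Step 3 — Series Q: Q = ω₀L/R = 1890·0.0028/3200 = 0.001654.
Step 4 — Bandwidth: Δω = ω₀/Q = 1.143e+06 rad/s; BW = Δω/(2π) = 1.819e+05 Hz.

(a) f₀ = 300.8 Hz  (b) Q = 0.001654  (c) BW = 1.819e+05 Hz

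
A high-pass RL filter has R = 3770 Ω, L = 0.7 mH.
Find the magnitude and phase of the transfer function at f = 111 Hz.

Step 1 — Angular frequency: ω = 2π·111 = 697.4 rad/s.
Step 2 — Transfer function: H(jω) = jωL/(R + jωL).
Step 3 — Numerator jωL = j·0.4882; denominator R + jωL = 3770 + j0.4882.
Step 4 — H = 1.677e-08 + j0.0001295.
Step 5 — Magnitude: |H| = 0.0001295 (-77.8 dB); phase: φ = 90.0°.

|H| = 0.0001295 (-77.8 dB), φ = 90.0°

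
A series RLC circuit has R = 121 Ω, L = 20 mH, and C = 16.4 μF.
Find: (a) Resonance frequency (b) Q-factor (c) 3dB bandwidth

Step 1 — Resonance condition Im(Z)=0 gives ω₀ = 1/√(LC).
Step 2 — ω₀ = 1/√(0.02·1.64e-05) = 1746 rad/s.
Step 3 — f₀ = ω₀/(2π) = 277.9 Hz.
Step 4 — Series Q: Q = ω₀L/R = 1746·0.02/121 = 0.2886.
Step 5 — 3dB bandwidth: Δω = ω₀/Q = 6050 rad/s; BW = Δω/(2π) = 962.9 Hz.

(a) f₀ = 277.9 Hz  (b) Q = 0.2886  (c) BW = 962.9 Hz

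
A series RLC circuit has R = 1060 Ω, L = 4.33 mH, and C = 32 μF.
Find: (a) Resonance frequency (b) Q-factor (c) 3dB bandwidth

Step 1 — Resonance: ω₀ = 1/√(LC) = 1/√(0.00433·3.2e-05) = 2686 rad/s.
Step 2 — f₀ = ω₀/(2π) = 427.6 Hz.
Step 3 — Series Q: Q = ω₀L/R = 2686·0.00433/1060 = 0.01097.
Step 4 — Bandwidth: Δω = ω₀/Q = 2.448e+05 rad/s; BW = Δω/(2π) = 3.896e+04 Hz.

(a) f₀ = 427.6 Hz  (b) Q = 0.01097  (c) BW = 3.896e+04 Hz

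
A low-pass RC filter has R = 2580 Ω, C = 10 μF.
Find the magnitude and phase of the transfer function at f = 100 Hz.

Step 1 — Angular frequency: ω = 2π·100 = 628.3 rad/s.
Step 2 — Transfer function: H(jω) = 1/(1 + jωRC).
Step 3 — Denominator: 1 + jωRC = 1 + j·628.3·2580·1e-05 = 1 + j16.21.
Step 4 — H = 0.003791 - j0.06145.
Step 5 — Magnitude: |H| = 0.06157 (-24.2 dB); phase: φ = -86.5°.

|H| = 0.06157 (-24.2 dB), φ = -86.5°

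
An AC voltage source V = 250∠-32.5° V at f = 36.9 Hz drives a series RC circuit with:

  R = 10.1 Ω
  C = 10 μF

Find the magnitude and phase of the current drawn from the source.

Step 1 — Angular frequency: ω = 2π·f = 2π·36.9 = 231.8 rad/s.
Step 2 — Component impedances:
  R: Z = R = 10.1 Ω
  C: Z = 1/(jωC) = -j/(ω·C) = 0 - j431.3 Ω
Step 3 — Series combination: Z_total = R + C = 10.1 - j431.3 Ω = 431.4∠-88.7° Ω.
Step 4 — Source phasor: V = 250∠-32.5° V = 210.8 - j134.3 V.
Step 5 — Ohm's law: I = V / Z_total = (210.8 - j134.3) / (10.1 - j431.3) = 0.3227 + j0.4813 A.
Step 6 — Convert to polar: |I| = 0.5795 A, ∠I = 56.2°.

I = 0.5795∠56.2° A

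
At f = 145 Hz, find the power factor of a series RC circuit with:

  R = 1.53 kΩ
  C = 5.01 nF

Step 1 — Angular frequency: ω = 2π·f = 2π·145 = 911.1 rad/s.
Step 2 — Component impedances:
  R: Z = R = 1530 Ω
  C: Z = 1/(jωC) = -j/(ω·C) = 0 - j2.191e+05 Ω
Step 3 — Series combination: Z_total = R + C = 1530 - j2.191e+05 Ω = 2.191e+05∠-89.6° Ω.
Step 4 — Power factor: PF = cos(φ) = Re(Z)/|Z| = 1530/2.191e+05 = 0.006983.
Step 5 — Type: Im(Z) = -2.191e+05 ⇒ leading (phase φ = -89.6°).

PF = 0.006983 (leading, φ = -89.6°)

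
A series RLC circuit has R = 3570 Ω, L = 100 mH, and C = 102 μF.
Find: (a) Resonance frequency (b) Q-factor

Step 1 — Resonance condition Im(Z)=0 gives ω₀ = 1/√(LC).
Step 2 — ω₀ = 1/√(0.1·0.000102) = 313.1 rad/s.
Step 3 — f₀ = ω₀/(2π) = 49.83 Hz.
Step 4 — Series Q: Q = ω₀L/R = 313.1·0.1/3570 = 0.008771.

(a) f₀ = 49.83 Hz  (b) Q = 0.008771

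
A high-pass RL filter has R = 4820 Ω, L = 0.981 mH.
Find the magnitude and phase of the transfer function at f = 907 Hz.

Step 1 — Angular frequency: ω = 2π·907 = 5699 rad/s.
Step 2 — Transfer function: H(jω) = jωL/(R + jωL).
Step 3 — Numerator jωL = j·5.591; denominator R + jωL = 4820 + j5.591.
Step 4 — H = 1.345e-06 + j0.00116.
Step 5 — Magnitude: |H| = 0.00116 (-58.7 dB); phase: φ = 89.9°.

|H| = 0.00116 (-58.7 dB), φ = 89.9°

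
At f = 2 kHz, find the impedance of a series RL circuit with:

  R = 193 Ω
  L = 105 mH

Step 1 — Angular frequency: ω = 2π·f = 2π·2000 = 1.257e+04 rad/s.
Step 2 — Component impedances:
  R: Z = R = 193 Ω
  L: Z = jωL = j·1.257e+04·0.105 = 0 + j1319 Ω
Step 3 — Series combination: Z_total = R + L = 193 + j1319 Ω = 1334∠81.7° Ω.

Z = 193 + j1319 Ω = 1334∠81.7° Ω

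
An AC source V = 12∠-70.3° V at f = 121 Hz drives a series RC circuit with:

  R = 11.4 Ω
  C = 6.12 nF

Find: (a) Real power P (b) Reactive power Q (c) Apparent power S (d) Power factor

Step 1 — Angular frequency: ω = 2π·f = 2π·121 = 760.3 rad/s.
Step 2 — Component impedances:
  R: Z = R = 11.4 Ω
  C: Z = 1/(jωC) = -j/(ω·C) = 0 - j2.149e+05 Ω
Step 3 — Series combination: Z_total = R + C = 11.4 - j2.149e+05 Ω = 2.149e+05∠-90.0° Ω.
Step 4 — Source phasor: V = 12∠-70.3° V = 4.045 - j11.3 V.
Step 5 — Current: I = V / Z = 5.257e-05 + j1.882e-05 A = 5.583e-05∠19.7° A.
Step 6 — Complex power: S = V·I* = 3.554e-08 - j0.00067 VA.
Step 7 — Real power: P = Re(S) = 3.554e-08 W.
Step 8 — Reactive power: Q = Im(S) = -0.00067 VAR.
Step 9 — Apparent power: |S| = 0.00067 VA.
Step 10 — Power factor: PF = P/|S| = 5.304e-05 (leading).

(a) P = 3.554e-08 W  (b) Q = -0.00067 VAR  (c) S = 0.00067 VA  (d) PF = 5.304e-05 (leading)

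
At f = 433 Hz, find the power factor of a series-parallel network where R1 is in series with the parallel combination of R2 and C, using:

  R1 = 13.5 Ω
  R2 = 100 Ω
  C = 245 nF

Step 1 — Angular frequency: ω = 2π·f = 2π·433 = 2721 rad/s.
Step 2 — Component impedances:
  R1: Z = R = 13.5 Ω
  R2: Z = R = 100 Ω
  C: Z = 1/(jωC) = -j/(ω·C) = 0 - j1500 Ω
Step 3 — Parallel branch: R2 || C = 1/(1/R2 + 1/C) = 99.56 - j6.636 Ω.
Step 4 — Series with R1: Z_total = R1 + (R2 || C) = 113.1 - j6.636 Ω = 113.3∠-3.4° Ω.
Step 5 — Power factor: PF = cos(φ) = Re(Z)/|Z| = 113.06/113.25 = 0.9983.
Step 6 — Type: Im(Z) = -6.636 ⇒ leading (phase φ = -3.4°).

PF = 0.9983 (leading, φ = -3.4°)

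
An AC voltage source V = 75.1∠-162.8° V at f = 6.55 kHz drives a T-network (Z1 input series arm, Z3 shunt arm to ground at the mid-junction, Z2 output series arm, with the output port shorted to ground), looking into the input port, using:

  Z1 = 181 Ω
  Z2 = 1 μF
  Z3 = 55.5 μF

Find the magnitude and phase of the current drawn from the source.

Step 1 — Angular frequency: ω = 2π·f = 2π·6550 = 4.115e+04 rad/s.
Step 2 — Component impedances:
  Z1: Z = R = 181 Ω
  Z2: Z = 1/(jωC) = -j/(ω·C) = 0 - j24.3 Ω
  Z3: Z = 1/(jωC) = -j/(ω·C) = 0 - j0.4378 Ω
Step 3 — With the output port shorted to ground, the output series arm Z2 runs from the junction to ground; the shunt arm Z3 also runs from the junction to ground. They appear in parallel: Z3 || Z2 = 0 - j0.4301 Ω.
Step 4 — Series with input arm Z1: Z_in = Z1 + (Z3 || Z2) = 181 - j0.4301 Ω = 181∠-0.1° Ω.
Step 5 — Source phasor: V = 75.1∠-162.8° V = -71.74 - j22.21 V.
Step 6 — Ohm's law: I = V / Z_total = (-71.74 - j22.21) / (181 - j0.4301) = -0.3961 - j0.1236 A.
Step 7 — Convert to polar: |I| = 0.4149 A, ∠I = -162.7°.

I = 0.4149∠-162.7° A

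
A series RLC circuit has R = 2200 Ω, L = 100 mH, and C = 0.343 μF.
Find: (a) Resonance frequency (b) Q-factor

Step 1 — Resonance condition Im(Z)=0 gives ω₀ = 1/√(LC).
Step 2 — ω₀ = 1/√(0.1·3.43e-07) = 5399 rad/s.
Step 3 — f₀ = ω₀/(2π) = 859.4 Hz.
Step 4 — Series Q: Q = ω₀L/R = 5399·0.1/2200 = 0.2454.

(a) f₀ = 859.4 Hz  (b) Q = 0.2454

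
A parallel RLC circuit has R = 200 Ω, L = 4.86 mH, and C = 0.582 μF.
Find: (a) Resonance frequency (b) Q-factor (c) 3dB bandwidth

Step 1 — Resonance: ω₀ = 1/√(LC) = 1/√(0.00486·5.82e-07) = 1.88e+04 rad/s.
Step 2 — f₀ = ω₀/(2π) = 2993 Hz.
Step 3 — Parallel Q: Q = R/(ω₀L) = 200/(1.88e+04·0.00486) = 2.189.
Step 4 — Bandwidth: Δω = ω₀/Q = 8591 rad/s; BW = Δω/(2π) = 1367 Hz.

(a) f₀ = 2993 Hz  (b) Q = 2.189  (c) BW = 1367 Hz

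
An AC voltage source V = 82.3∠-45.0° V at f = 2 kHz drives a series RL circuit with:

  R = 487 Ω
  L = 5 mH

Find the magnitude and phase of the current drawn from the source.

Step 1 — Angular frequency: ω = 2π·f = 2π·2000 = 1.257e+04 rad/s.
Step 2 — Component impedances:
  R: Z = R = 487 Ω
  L: Z = jωL = j·1.257e+04·0.005 = 0 + j62.83 Ω
Step 3 — Series combination: Z_total = R + L = 487 + j62.83 Ω = 491∠7.4° Ω.
Step 4 — Source phasor: V = 82.3∠-45.0° V = 58.19 - j58.19 V.
Step 5 — Ohm's law: I = V / Z_total = (58.19 - j58.19) / (487 + j62.83) = 0.1024 - j0.1327 A.
Step 6 — Convert to polar: |I| = 0.1676 A, ∠I = -52.4°.

I = 0.1676∠-52.4° A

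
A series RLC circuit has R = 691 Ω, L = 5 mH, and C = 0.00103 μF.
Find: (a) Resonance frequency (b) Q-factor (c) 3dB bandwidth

Step 1 — Resonance condition Im(Z)=0 gives ω₀ = 1/√(LC).
Step 2 — ω₀ = 1/√(0.005·1.03e-09) = 4.407e+05 rad/s.
Step 3 — f₀ = ω₀/(2π) = 7.013e+04 Hz.
Step 4 — Series Q: Q = ω₀L/R = 4.407e+05·0.005/691 = 3.189.
Step 5 — 3dB bandwidth: Δω = ω₀/Q = 1.382e+05 rad/s; BW = Δω/(2π) = 2.2e+04 Hz.

(a) f₀ = 7.013e+04 Hz  (b) Q = 3.189  (c) BW = 2.2e+04 Hz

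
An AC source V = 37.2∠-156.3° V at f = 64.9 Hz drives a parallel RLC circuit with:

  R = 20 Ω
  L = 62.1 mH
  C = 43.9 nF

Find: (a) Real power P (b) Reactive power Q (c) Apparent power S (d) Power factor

Step 1 — Angular frequency: ω = 2π·f = 2π·64.9 = 407.8 rad/s.
Step 2 — Component impedances:
  R: Z = R = 20 Ω
  L: Z = jωL = j·407.8·0.0621 = 0 + j25.32 Ω
  C: Z = 1/(jωC) = -j/(ω·C) = 0 - j5.586e+04 Ω
Step 3 — Parallel combination: 1/Z_total = 1/R + 1/L + 1/C; Z_total = 12.32 + j9.727 Ω = 15.7∠38.3° Ω.
Step 4 — Source phasor: V = 37.2∠-156.3° V = -34.06 - j14.95 V.
Step 5 — Current: I = V / Z = -2.293 + j0.5969 A = 2.37∠165.4° A.
Step 6 — Complex power: S = V·I* = 69.19 + j54.62 VA.
Step 7 — Real power: P = Re(S) = 69.19 W.
Step 8 — Reactive power: Q = Im(S) = 54.62 VAR.
Step 9 — Apparent power: |S| = 88.15 VA.
Step 10 — Power factor: PF = P/|S| = 0.7849 (lagging).

(a) P = 69.19 W  (b) Q = 54.62 VAR  (c) S = 88.15 VA  (d) PF = 0.7849 (lagging)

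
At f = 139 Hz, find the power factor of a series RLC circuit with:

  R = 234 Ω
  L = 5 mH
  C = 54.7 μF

Step 1 — Angular frequency: ω = 2π·f = 2π·139 = 873.4 rad/s.
Step 2 — Component impedances:
  R: Z = R = 234 Ω
  L: Z = jωL = j·873.4·0.005 = 0 + j4.367 Ω
  C: Z = 1/(jωC) = -j/(ω·C) = 0 - j20.93 Ω
Step 3 — Series combination: Z_total = R + L + C = 234 - j16.57 Ω = 234.6∠-4.0° Ω.
Step 4 — Power factor: PF = cos(φ) = Re(Z)/|Z| = 234/234.59 = 0.9975.
Step 5 — Type: Im(Z) = -16.57 ⇒ leading (phase φ = -4.0°).

PF = 0.9975 (leading, φ = -4.0°)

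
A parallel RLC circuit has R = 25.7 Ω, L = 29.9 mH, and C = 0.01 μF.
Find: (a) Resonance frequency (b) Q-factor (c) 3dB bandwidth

Step 1 — Resonance: ω₀ = 1/√(LC) = 1/√(0.0299·1e-08) = 5.783e+04 rad/s.
Step 2 — f₀ = ω₀/(2π) = 9204 Hz.
Step 3 — Parallel Q: Q = R/(ω₀L) = 25.7/(5.783e+04·0.0299) = 0.01486.
Step 4 — Bandwidth: Δω = ω₀/Q = 3.891e+06 rad/s; BW = Δω/(2π) = 6.193e+05 Hz.

(a) f₀ = 9204 Hz  (b) Q = 0.01486  (c) BW = 6.193e+05 Hz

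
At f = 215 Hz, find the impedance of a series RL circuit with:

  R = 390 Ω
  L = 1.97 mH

Step 1 — Angular frequency: ω = 2π·f = 2π·215 = 1351 rad/s.
Step 2 — Component impedances:
  R: Z = R = 390 Ω
  L: Z = jωL = j·1351·0.00197 = 0 + j2.661 Ω
Step 3 — Series combination: Z_total = R + L = 390 + j2.661 Ω = 390∠0.4° Ω.

Z = 390 + j2.661 Ω = 390∠0.4° Ω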